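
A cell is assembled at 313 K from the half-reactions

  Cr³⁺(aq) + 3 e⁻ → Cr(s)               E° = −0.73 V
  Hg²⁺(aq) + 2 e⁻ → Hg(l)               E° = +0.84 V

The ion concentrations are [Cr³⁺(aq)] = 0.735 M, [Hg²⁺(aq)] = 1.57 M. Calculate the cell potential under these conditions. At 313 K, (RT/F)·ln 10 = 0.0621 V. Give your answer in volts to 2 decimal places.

The Hg²⁺/Hg couple has the more positive E°, so it is the cathode; Cr³⁺/Cr is the anode.
E°cell = +0.84 − (−0.73) = +1.57 V, with n = 6 electrons transferred.
For the overall reaction 3 Hg²⁺(aq) + 2 Cr(s) → 3 Hg(l) + 2 Cr³⁺(aq), Q = [Cr³⁺(aq)]^2 / [Hg²⁺(aq)]^3 = 0.14, giving log Q = −0.855.
By the Nernst equation, E = +1.57 − (0.0621/6)·(−0.855) = +1.58 V.

+1.58 V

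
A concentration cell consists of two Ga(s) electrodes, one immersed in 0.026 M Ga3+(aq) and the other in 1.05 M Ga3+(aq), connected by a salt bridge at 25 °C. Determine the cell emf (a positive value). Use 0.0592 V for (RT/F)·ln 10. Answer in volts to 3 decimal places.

For a concentration cell E°cell = 0, since both electrodes use the same couple.
The compartment with the higher Ga3+(aq) concentration (1.05 M) acts as the cathode; ions are reduced there and produced at the dilute (0.026 M) anode.
With n = 3, Ecell = −(0.0592/3)·log([dilute]/[conc]) = −(0.0592/3)·log(0.026/1.05) = +0.032 V.

0.032 V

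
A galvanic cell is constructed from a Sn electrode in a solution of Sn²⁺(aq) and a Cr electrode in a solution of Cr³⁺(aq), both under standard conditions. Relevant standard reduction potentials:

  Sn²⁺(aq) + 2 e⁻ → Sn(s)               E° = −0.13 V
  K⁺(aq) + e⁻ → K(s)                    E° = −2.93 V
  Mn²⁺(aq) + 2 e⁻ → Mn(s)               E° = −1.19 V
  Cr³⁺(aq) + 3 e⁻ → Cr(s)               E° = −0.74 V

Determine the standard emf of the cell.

+0.61 V

Of the two couples in this cell, the one with the more positive reduction potential is reduced at the cathode: here that is Sn²⁺/Sn (−0.13 V); Cr³⁺/Cr (−0.74 V) is the anode.
E°cell = E°(cathode) − E°(anode) = −0.13 − (−0.74) = +0.61 V.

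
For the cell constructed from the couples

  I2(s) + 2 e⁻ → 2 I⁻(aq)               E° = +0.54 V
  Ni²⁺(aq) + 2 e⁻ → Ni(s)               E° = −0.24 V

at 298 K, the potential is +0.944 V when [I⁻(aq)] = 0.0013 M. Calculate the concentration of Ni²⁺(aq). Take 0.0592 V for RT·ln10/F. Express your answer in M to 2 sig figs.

1.7 M

With I₂/I⁻ at the cathode and Ni²⁺/Ni at the anode, E°cell = +0.54 − (−0.24) = +0.78 V (n = 2).
Since E = E° − (0.0592/n)·log Q, log Q = n(E° − E)/0.0592 = −5.541.
For I2(s) + Ni(s) → 2 I⁻(aq) + Ni²⁺(aq), the reaction quotient is Q = [I⁻(aq)]^2·[Ni²⁺(aq)].
Substituting the known concentrations and solving, log [Ni²⁺(aq)] = 0.231 and [Ni²⁺(aq)] = 1.7 M.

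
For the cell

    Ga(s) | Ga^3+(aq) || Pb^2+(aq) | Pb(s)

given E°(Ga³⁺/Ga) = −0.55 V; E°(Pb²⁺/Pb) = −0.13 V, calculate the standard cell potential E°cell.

By convention the left-hand electrode in cell notation is the anode (oxidation) and the right-hand electrode is the cathode (reduction).
E°cell = E°(right) − E°(left) = −0.13 − (−0.55) = +0.42 V.

+0.42 V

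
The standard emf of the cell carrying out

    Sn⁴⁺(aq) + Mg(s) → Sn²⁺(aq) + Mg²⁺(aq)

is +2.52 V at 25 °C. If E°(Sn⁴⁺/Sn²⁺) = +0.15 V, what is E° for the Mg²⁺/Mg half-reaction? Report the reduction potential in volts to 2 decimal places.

−2.37 V

In the reaction as written the Sn⁴⁺/Sn²⁺ couple is reduced (cathode) and Mg²⁺/Mg is oxidized (anode), so E°cell = E°(Sn⁴⁺/Sn²⁺) − E°(Mg²⁺/Mg).
E°(Mg²⁺/Mg) = E°(cathode) − E°cell = +0.15 − (+2.52) = −2.37 V.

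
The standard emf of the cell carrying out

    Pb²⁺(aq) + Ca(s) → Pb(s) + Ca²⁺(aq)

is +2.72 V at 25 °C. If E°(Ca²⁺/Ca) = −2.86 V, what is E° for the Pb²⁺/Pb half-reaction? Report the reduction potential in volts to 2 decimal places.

In the reaction as written the Pb²⁺/Pb couple is reduced (cathode) and Ca²⁺/Ca is oxidized (anode), so E°cell = E°(Pb²⁺/Pb) − E°(Ca²⁺/Ca).
E°(Pb²⁺/Pb) = E°cell + E°(anode) = +2.72 + (−2.86) = −0.14 V.

−0.14 V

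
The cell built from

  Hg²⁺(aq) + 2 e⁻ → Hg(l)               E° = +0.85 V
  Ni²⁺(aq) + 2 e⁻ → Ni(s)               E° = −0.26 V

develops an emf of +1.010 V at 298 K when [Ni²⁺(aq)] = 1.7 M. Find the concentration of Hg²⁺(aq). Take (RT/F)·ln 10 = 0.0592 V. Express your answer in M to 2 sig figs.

Hg²⁺/Hg is the cathode (higher E°); E°cell = +0.85 − (−0.26) = +1.11 V with n = 2.
Since E = E° − (0.0592/n)·log Q, log Q = n(E° − E)/0.0592 = 3.378.
For Hg²⁺(aq) + Ni(s) → Hg(l) + Ni²⁺(aq), the reaction quotient is Q = [Ni²⁺(aq)] / [Hg²⁺(aq)].
Solving for the unknown gives log [Hg²⁺(aq)] = −3.148, so [Hg²⁺(aq)] ≈ 0.00071 M.

0.00071 M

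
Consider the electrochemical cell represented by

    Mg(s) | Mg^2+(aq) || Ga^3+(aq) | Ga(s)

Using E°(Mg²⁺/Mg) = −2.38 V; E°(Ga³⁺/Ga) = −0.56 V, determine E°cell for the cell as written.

+1.82 V

By convention the left-hand electrode in cell notation is the anode (oxidation) and the right-hand electrode is the cathode (reduction).
E°cell = E°(right) − E°(left) = −0.56 − (−2.38) = +1.82 V.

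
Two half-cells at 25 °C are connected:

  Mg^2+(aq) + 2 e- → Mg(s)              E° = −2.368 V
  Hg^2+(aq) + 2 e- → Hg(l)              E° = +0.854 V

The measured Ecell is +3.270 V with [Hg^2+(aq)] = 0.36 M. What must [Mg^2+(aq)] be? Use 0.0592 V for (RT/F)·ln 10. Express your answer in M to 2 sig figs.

The Hg²⁺/Hg couple has the larger reduction potential, so it is the cathode: E°cell = +0.854 − (−2.368) = +3.222 V and n = 2.
From the Nernst equation, log Q = n(E° − E)/0.0592 = 2·(+3.222 − (+3.270))/0.0592 = −1.622.
Balancing electrons gives Hg^2+(aq) + Mg(s) → Hg(l) + Mg^2+(aq); thus Q = [Mg^2+(aq)] / [Hg^2+(aq)].
Solving for the unknown gives log [Mg^2+(aq)] = −2.066, so [Mg^2+(aq)] ≈ 0.0086 M.

0.0086 M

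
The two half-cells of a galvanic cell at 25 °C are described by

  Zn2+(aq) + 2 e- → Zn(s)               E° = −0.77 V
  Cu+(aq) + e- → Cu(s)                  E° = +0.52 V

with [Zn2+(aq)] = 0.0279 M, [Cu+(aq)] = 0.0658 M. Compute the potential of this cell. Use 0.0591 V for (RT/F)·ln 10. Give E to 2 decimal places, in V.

+1.27 V

Cu⁺/Cu is reduced (cathode, E° = +0.52 V) and Zn²⁺/Zn is oxidized (anode).
The standard potential is +0.52 − (−0.77) = +1.29 V and the balanced reaction transfers n = 2 electrons.
For the overall reaction 2 Cu+(aq) + Zn(s) → 2 Cu(s) + Zn2+(aq), Q = [Zn2+(aq)] / [Cu+(aq)]^2 = 6.44, giving log Q = 0.809.
E = E° − (0.0591/n)·log Q = +1.29 − (0.0591/2)(0.809) = +1.27 V.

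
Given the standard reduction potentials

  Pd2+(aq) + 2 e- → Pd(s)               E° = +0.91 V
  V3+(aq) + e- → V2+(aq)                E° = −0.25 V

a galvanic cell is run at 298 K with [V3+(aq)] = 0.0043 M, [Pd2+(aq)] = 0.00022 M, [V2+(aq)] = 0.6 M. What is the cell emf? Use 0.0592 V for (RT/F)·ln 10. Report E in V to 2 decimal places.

The Pd²⁺/Pd couple has the more positive E°, so it is the cathode; V³⁺/V²⁺ is the anode.
E°cell = +0.91 − (−0.25) = +1.16 V, with n = 2 electrons transferred.
For the overall reaction Pd2+(aq) + 2 V2+(aq) → Pd(s) + 2 V3+(aq), Q = [V3+(aq)]^2 / ([Pd2+(aq)]·[V2+(aq)]^2) = 0.233, giving log Q = −0.632.
By the Nernst equation, E = +1.16 − (0.0592/2)·(−0.632) = +1.18 V.

+1.18 V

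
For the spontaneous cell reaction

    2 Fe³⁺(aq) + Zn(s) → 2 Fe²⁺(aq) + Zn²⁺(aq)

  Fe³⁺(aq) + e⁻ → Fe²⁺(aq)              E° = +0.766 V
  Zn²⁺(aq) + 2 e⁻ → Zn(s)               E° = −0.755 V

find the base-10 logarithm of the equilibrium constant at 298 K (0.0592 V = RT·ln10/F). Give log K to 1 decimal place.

log K = 51.4

The Fe³⁺/Fe²⁺ couple is reduced (cathode); E°cell = +0.766 − (−0.755) = +1.521 V with n = 2.
At equilibrium E = 0, so log K = nE°cell / 0.0592 = (2)(+1.521) / 0.0592 = 51.4.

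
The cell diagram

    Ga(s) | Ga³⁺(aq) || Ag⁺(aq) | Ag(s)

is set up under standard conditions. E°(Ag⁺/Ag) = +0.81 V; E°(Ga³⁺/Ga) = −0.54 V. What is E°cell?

By convention the left-hand electrode in cell notation is the anode (oxidation) and the right-hand electrode is the cathode (reduction).
E°cell = E°(right) − E°(left) = +0.81 − (−0.54) = +1.35 V.

+1.35 V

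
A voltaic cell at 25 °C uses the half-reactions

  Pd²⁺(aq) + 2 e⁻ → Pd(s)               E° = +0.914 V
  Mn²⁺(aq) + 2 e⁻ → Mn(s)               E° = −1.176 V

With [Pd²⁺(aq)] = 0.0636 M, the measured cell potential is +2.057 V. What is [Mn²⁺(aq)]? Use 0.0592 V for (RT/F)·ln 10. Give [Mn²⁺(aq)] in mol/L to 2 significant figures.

0.83 M

The Pd²⁺/Pd couple has the larger reduction potential, so it is the cathode: E°cell = +0.914 − (−1.176) = +2.090 V and n = 2.
Since E = E° − (0.0592/n)·log Q, log Q = n(E° − E)/0.0592 = 1.115.
For Pd²⁺(aq) + Mn(s) → Pd(s) + Mn²⁺(aq), the reaction quotient is Q = [Mn²⁺(aq)] / [Pd²⁺(aq)].
Solving for the unknown gives log [Mn²⁺(aq)] = −0.082, so [Mn²⁺(aq)] ≈ 0.83 M.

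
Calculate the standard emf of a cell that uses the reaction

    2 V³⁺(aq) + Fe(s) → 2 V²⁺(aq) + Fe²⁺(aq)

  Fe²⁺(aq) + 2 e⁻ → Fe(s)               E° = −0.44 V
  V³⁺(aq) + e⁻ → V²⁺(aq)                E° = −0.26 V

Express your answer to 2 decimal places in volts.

+0.18 V

V³⁺(aq) gains electrons, so the V³⁺/V²⁺ couple is the cathode; the Fe²⁺/Fe couple is the anode.
E°cell = E°(cathode) − E°(anode) = −0.26 − (−0.44) = +0.18 V.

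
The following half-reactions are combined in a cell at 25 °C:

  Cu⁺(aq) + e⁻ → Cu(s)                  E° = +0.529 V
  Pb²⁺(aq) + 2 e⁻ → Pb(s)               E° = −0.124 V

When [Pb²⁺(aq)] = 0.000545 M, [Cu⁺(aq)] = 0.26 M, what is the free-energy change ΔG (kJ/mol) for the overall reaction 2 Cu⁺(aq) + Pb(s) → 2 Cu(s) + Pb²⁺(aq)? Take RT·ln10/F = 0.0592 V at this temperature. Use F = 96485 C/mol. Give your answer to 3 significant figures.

−138 kJ/mol

E°cell = +0.529 − (−0.124) = +0.653 V; the balanced reaction transfers n = 2 electrons.
The reaction quotient is [Pb²⁺(aq)] / [Cu⁺(aq)]^2 = 0.00806; by Nernst, E = +0.653 − (0.0592/2)(−2.094) = +0.7150 V.
Finally ΔG = −nFE = −(2)(96485 C/mol)(+0.7150 V) = −138 kJ/mol.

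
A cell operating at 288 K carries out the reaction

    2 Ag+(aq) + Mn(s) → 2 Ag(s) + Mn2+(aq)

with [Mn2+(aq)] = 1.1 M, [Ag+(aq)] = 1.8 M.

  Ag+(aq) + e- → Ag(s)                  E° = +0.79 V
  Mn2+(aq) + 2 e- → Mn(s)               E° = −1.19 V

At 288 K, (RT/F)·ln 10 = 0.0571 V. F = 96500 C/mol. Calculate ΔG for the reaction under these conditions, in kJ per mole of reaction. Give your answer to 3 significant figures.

With Ag⁺/Ag reduced at the cathode, E°cell = +0.79 − (−1.19) = +1.98 V and n = 2.
Here Q = [Mn2+(aq)] / [Ag+(aq)]^2 = 0.34 (log Q = −0.469), giving E = +1.98 − (0.0571/2)·(−0.469) = +1.9934 V.
ΔG = −nFE = −(2)(96500)(+1.9934) J/mol = −385 kJ/mol.

−385 kJ/mol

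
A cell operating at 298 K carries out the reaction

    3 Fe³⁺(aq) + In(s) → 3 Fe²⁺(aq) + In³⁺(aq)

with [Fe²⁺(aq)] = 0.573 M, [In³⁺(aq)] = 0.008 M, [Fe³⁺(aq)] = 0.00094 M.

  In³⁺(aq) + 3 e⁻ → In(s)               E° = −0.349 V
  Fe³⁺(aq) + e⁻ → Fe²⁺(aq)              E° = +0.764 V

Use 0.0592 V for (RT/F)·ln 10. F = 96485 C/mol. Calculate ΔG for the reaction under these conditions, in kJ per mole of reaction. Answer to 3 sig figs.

−286 kJ/mol

With Fe³⁺/Fe²⁺ reduced at the cathode, E°cell = +0.764 − (−0.349) = +1.113 V and n = 3.
Q = ([Fe²⁺(aq)]^3·[In³⁺(aq)]) / [Fe³⁺(aq)]^3 = 1.81×10^6, so log Q = 6.258 and E = +1.113 − (0.0592/3)(6.258) = +0.9895 V.
ΔG = −nFE = −(3)(96485)(+0.9895) J/mol = −286 kJ/mol.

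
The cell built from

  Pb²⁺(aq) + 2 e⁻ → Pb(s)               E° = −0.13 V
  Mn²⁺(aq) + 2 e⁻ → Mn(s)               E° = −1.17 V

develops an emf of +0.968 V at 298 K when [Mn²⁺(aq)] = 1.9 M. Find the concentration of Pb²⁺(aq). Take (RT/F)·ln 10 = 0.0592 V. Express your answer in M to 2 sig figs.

The Pb²⁺/Pb couple has the larger reduction potential, so it is the cathode: E°cell = −0.13 − (−1.17) = +1.04 V and n = 2.
Rearranging E = E° − (0.0592/n)·log Q gives log Q = 2(+1.04 − (+0.968))/0.0592 = 2.432.
Balancing electrons gives Pb²⁺(aq) + Mn(s) → Pb(s) + Mn²⁺(aq); thus Q = [Mn²⁺(aq)] / [Pb²⁺(aq)].
Substituting the known concentrations and solving, log [Pb²⁺(aq)] = −2.153 and [Pb²⁺(aq)] = 0.0070 M.

0.0070 M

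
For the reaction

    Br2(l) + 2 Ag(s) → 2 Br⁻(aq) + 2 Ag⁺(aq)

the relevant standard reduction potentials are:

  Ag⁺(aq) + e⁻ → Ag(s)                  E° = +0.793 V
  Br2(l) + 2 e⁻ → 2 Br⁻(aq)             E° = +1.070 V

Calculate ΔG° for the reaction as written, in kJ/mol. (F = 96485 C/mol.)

In the reaction as written Br2(l) is reduced, so the Br₂/Br⁻ couple is the cathode and Ag⁺/Ag is the anode.
E°cell = +1.070 − (+0.793) = +0.277 V; balancing electrons gives n = 2.
ΔG° = −nFE°cell = −(2)(96485)(+0.277) J/mol = −53.5 kJ/mol.

−53.5 kJ/mol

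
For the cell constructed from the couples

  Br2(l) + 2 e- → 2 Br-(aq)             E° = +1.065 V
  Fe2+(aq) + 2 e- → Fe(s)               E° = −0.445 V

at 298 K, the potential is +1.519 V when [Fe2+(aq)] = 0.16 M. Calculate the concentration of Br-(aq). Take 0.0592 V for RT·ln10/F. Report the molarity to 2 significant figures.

1.8 M

The Br₂/Br⁻ couple has the larger reduction potential, so it is the cathode: E°cell = +1.065 − (−0.445) = +1.510 V and n = 2.
Since E = E° − (0.0592/n)·log Q, log Q = n(E° − E)/0.0592 = −0.304.
Balancing electrons gives Br2(l) + Fe(s) → 2 Br-(aq) + Fe2+(aq); thus Q = [Br-(aq)]^2·[Fe2+(aq)].
Substituting the known concentrations and solving, log [Br-(aq)] = 0.246 and [Br-(aq)] = 1.8 M.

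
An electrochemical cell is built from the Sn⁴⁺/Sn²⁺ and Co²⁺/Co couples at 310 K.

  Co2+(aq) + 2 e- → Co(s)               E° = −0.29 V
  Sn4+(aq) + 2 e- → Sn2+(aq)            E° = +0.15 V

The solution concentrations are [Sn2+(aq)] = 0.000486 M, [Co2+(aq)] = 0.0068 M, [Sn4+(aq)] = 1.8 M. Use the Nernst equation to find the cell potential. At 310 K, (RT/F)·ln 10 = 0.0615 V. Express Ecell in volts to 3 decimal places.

Since E°(Sn⁴⁺/Sn²⁺) > E°(Co²⁺/Co), Sn⁴⁺/Sn²⁺ serves as the cathode.
The standard potential is +0.15 − (−0.29) = +0.44 V and the balanced reaction transfers n = 2 electrons.
For the overall reaction Sn4+(aq) + Co(s) → Sn2+(aq) + Co2+(aq), Q = ([Sn2+(aq)]·[Co2+(aq)]) / [Sn4+(aq)] = 1.84×10^−6, giving log Q = −5.736.
By the Nernst equation, E = +0.44 − (0.0615/2)·(−5.736) = +0.616 V.

+0.616 V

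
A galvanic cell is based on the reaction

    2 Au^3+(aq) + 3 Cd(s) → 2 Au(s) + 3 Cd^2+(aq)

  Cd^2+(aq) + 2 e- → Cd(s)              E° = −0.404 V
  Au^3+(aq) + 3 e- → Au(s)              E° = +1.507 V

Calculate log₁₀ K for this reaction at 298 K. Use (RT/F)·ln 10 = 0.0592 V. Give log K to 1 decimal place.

The Au³⁺/Au couple is reduced (cathode); E°cell = +1.507 − (−0.404) = +1.911 V with n = 6.
At equilibrium E = 0, so log K = nE°cell / 0.0592 = (6)(+1.911) / 0.0592 = 193.7.

log K = 193.7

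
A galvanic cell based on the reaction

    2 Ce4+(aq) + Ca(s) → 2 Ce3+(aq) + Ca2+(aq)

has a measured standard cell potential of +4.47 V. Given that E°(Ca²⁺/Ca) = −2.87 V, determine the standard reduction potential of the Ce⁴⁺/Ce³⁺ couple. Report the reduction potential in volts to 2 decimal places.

In the reaction as written the Ce⁴⁺/Ce³⁺ couple is reduced (cathode) and Ca²⁺/Ca is oxidized (anode), so E°cell = E°(Ce⁴⁺/Ce³⁺) − E°(Ca²⁺/Ca).
E°(Ce⁴⁺/Ce³⁺) = E°cell + E°(anode) = +4.47 + (−2.87) = +1.60 V.

+1.60 V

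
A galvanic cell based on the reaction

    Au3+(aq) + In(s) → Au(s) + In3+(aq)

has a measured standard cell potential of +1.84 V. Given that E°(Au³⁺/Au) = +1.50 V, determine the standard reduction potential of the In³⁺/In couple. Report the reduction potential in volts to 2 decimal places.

−0.34 V

In the reaction as written the Au³⁺/Au couple is reduced (cathode) and In³⁺/In is oxidized (anode), so E°cell = E°(Au³⁺/Au) − E°(In³⁺/In).
E°(In³⁺/In) = E°(cathode) − E°cell = +1.50 − (+1.84) = −0.34 V.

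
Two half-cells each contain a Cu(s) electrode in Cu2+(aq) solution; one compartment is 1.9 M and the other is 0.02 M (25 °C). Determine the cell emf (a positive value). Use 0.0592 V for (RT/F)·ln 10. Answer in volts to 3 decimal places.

For a concentration cell E°cell = 0, since both electrodes use the same couple.
The compartment with the higher Cu2+(aq) concentration (1.9 M) acts as the cathode; ions are reduced there and produced at the dilute (0.02 M) anode.
With n = 2, Ecell = −(0.0592/2)·log([dilute]/[conc]) = −(0.0592/2)·log(0.02/1.9) = +0.059 V.

0.059 V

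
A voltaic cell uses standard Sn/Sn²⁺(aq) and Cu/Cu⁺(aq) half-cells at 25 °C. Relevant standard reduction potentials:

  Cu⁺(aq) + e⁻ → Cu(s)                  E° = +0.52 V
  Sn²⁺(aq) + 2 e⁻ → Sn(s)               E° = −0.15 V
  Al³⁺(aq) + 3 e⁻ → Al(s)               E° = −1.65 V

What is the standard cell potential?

+0.67 V

Of the two couples in this cell, the one with the more positive reduction potential is reduced at the cathode: here that is Cu⁺/Cu (+0.52 V); Sn²⁺/Sn (−0.15 V) is the anode.
E°cell = E°(cathode) − E°(anode) = +0.52 − (−0.15) = +0.67 V.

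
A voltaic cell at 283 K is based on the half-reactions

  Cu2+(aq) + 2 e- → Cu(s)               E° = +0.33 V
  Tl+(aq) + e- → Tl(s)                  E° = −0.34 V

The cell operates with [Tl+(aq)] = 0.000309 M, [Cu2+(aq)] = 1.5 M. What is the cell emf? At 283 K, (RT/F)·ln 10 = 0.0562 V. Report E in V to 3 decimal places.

+0.872 V

The Cu²⁺/Cu couple has the more positive E°, so it is the cathode; Tl⁺/Tl is the anode.
The standard potential is +0.33 − (−0.34) = +0.67 V and the balanced reaction transfers n = 2 electrons.
The balanced reaction is Cu2+(aq) + 2 Tl(s) → Cu(s) + 2 Tl+(aq), so Q = [Tl+(aq)]^2 / [Cu2+(aq)] = 6.37×10^−8 and log Q = −7.196.
Applying E = E° − (RT ln10/nF)·log Q gives +0.67 − (0.0562/2)(−7.196) = +0.872 V.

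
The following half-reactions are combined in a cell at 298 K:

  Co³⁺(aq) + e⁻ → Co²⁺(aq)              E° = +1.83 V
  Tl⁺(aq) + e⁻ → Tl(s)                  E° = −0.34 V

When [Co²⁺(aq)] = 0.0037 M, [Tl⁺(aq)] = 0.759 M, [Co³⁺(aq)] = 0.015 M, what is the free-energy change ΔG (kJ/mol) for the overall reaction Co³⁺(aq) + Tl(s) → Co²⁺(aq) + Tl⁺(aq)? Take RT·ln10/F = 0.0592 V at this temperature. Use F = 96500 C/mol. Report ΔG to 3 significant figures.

E°cell = +1.83 − (−0.34) = +2.17 V; the balanced reaction transfers n = 1 electron.
Here Q = ([Co²⁺(aq)]·[Tl⁺(aq)]) / [Co³⁺(aq)] = 0.187 (log Q = −0.728), giving E = +2.17 − (0.0592/1)·(−0.728) = +2.2131 V.
Then ΔG = −nFE = −1 × 96500 × +2.2131 J/mol = −214 kJ/mol.

−214 kJ/mol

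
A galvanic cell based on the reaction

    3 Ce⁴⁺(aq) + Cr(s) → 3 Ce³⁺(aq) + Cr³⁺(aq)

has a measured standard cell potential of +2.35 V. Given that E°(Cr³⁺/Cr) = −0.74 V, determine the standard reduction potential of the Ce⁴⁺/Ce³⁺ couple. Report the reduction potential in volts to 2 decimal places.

+1.61 V

In the reaction as written the Ce⁴⁺/Ce³⁺ couple is reduced (cathode) and Cr³⁺/Cr is oxidized (anode), so E°cell = E°(Ce⁴⁺/Ce³⁺) − E°(Cr³⁺/Cr).
E°(Ce⁴⁺/Ce³⁺) = E°cell + E°(anode) = +2.35 + (−0.74) = +1.61 V.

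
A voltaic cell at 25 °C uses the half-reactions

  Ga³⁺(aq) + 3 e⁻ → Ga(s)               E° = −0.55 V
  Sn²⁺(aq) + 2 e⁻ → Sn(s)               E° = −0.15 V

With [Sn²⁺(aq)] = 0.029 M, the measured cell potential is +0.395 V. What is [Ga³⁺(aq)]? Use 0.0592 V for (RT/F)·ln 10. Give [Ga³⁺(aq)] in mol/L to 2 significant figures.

0.0089 M

Sn²⁺/Sn is the cathode (higher E°); E°cell = −0.15 − (−0.55) = +0.40 V with n = 6.
From the Nernst equation, log Q = n(E° − E)/0.0592 = 6·(+0.40 − (+0.395))/0.0592 = 0.507.
For 3 Sn²⁺(aq) + 2 Ga(s) → 3 Sn(s) + 2 Ga³⁺(aq), the reaction quotient is Q = [Ga³⁺(aq)]^2 / [Sn²⁺(aq)]^3.
Isolating [Ga³⁺(aq)] in Q = 10^{0.507} yields log [Ga³⁺(aq)] = −2.053, i.e. 0.0089 M.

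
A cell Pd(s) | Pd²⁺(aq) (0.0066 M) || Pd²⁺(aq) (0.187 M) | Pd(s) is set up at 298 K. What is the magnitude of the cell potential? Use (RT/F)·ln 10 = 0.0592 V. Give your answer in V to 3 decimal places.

0.043 V

For a concentration cell E°cell = 0, since both electrodes use the same couple.
The compartment with the higher Pd²⁺(aq) concentration (0.187 M) acts as the cathode; ions are reduced there and produced at the dilute (0.0066 M) anode.
With n = 2, Ecell = −(0.0592/2)·log([dilute]/[conc]) = −(0.0592/2)·log(0.0066/0.187) = +0.043 V.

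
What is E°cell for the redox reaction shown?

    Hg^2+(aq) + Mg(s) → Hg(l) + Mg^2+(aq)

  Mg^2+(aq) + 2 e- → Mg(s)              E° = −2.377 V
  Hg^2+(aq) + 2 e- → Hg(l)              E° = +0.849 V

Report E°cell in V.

+3.226 V

In the reaction as written, Hg^2+(aq) is reduced (cathode) and Mg^2+(aq) is produced by oxidation at the anode.
E°cell = E°(cathode) − E°(anode) = +0.849 − (−2.377) = +3.226 V.
The positive value indicates the reaction is spontaneous as written.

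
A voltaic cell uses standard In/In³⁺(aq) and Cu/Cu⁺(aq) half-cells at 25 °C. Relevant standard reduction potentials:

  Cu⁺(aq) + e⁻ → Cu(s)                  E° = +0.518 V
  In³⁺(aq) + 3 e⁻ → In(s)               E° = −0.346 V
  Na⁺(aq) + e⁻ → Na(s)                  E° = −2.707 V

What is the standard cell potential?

+0.864 V

Of the two couples in this cell, the one with the more positive reduction potential is reduced at the cathode: here that is Cu⁺/Cu (+0.518 V); In³⁺/In (−0.346 V) is the anode.
E°cell = E°(cathode) − E°(anode) = +0.518 − (−0.346) = +0.864 V.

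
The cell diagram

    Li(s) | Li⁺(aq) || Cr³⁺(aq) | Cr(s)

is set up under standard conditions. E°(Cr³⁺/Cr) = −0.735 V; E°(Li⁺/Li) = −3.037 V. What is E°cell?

By convention the left-hand electrode in cell notation is the anode (oxidation) and the right-hand electrode is the cathode (reduction).
E°cell = E°(right) − E°(left) = −0.735 − (−3.037) = +2.302 V.

+2.302 V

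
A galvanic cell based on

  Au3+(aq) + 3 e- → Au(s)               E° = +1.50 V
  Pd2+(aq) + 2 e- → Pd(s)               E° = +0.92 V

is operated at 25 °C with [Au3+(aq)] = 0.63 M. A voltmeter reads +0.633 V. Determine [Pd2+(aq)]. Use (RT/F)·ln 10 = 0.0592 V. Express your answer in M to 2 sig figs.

With Au³⁺/Au at the cathode and Pd²⁺/Pd at the anode, E°cell = +1.50 − (+0.92) = +0.58 V (n = 6).
Since E = E° − (0.0592/n)·log Q, log Q = n(E° − E)/0.0592 = −5.372.
For 2 Au3+(aq) + 3 Pd(s) → 2 Au(s) + 3 Pd2+(aq), the reaction quotient is Q = [Pd2+(aq)]^3 / [Au3+(aq)]^2.
Isolating [Pd2+(aq)] in Q = 10^{−5.372} yields log [Pd2+(aq)] = −1.924, i.e. 0.012 M.

0.012 M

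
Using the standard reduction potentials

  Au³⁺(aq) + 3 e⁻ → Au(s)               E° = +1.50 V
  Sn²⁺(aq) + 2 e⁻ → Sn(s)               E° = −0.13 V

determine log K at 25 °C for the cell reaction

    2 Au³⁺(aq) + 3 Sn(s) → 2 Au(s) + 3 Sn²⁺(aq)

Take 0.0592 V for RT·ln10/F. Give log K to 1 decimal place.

log K = 165.2

The Au³⁺/Au couple is reduced (cathode); E°cell = +1.50 − (−0.13) = +1.63 V with n = 6.
At equilibrium E = 0, so log K = nE°cell / 0.0592 = (6)(+1.63) / 0.0592 = 165.2.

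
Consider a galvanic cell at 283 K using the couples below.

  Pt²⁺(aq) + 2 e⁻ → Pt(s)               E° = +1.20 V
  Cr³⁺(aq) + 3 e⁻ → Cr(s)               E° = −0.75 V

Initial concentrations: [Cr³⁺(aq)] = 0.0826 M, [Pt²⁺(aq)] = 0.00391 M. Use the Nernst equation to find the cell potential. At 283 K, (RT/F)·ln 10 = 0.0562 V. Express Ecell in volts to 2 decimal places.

Pt²⁺/Pt is reduced (cathode, E° = +1.20 V) and Cr³⁺/Cr is oxidized (anode).
E°cell = E°cat − E°an = +1.20 − (−0.75) = +1.95 V; n = 6.
The balanced reaction is 3 Pt²⁺(aq) + 2 Cr(s) → 3 Pt(s) + 2 Cr³⁺(aq), so Q = [Cr³⁺(aq)]^2 / [Pt²⁺(aq)]^3 = 1.14×10^5 and log Q = 5.057.
E = E° − (0.0562/n)·log Q = +1.95 − (0.0562/6)(5.057) = +1.90 V.

+1.90 V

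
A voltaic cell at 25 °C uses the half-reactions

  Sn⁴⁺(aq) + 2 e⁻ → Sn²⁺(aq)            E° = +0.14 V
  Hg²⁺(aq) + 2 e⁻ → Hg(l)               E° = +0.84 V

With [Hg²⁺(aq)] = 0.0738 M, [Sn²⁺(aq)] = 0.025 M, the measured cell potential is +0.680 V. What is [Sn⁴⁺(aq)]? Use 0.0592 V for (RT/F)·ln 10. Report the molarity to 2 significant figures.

0.0087 M

With Hg²⁺/Hg at the cathode and Sn⁴⁺/Sn²⁺ at the anode, E°cell = +0.84 − (+0.14) = +0.70 V (n = 2).
Rearranging E = E° − (0.0592/n)·log Q gives log Q = 2(+0.70 − (+0.680))/0.0592 = 0.676.
Balancing electrons gives Hg²⁺(aq) + Sn²⁺(aq) → Hg(l) + Sn⁴⁺(aq); thus Q = [Sn⁴⁺(aq)] / ([Hg²⁺(aq)]·[Sn²⁺(aq)]).
Isolating [Sn⁴⁺(aq)] in Q = 10^{0.676} yields log [Sn⁴⁺(aq)] = −2.058, i.e. 0.0087 M.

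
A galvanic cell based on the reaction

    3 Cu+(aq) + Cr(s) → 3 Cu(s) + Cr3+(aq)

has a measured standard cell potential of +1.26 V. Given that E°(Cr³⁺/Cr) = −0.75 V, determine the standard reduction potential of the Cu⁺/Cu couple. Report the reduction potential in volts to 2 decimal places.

+0.51 V

In the reaction as written the Cu⁺/Cu couple is reduced (cathode) and Cr³⁺/Cr is oxidized (anode), so E°cell = E°(Cu⁺/Cu) − E°(Cr³⁺/Cr).
E°(Cu⁺/Cu) = E°cell + E°(anode) = +1.26 + (−0.75) = +0.51 V.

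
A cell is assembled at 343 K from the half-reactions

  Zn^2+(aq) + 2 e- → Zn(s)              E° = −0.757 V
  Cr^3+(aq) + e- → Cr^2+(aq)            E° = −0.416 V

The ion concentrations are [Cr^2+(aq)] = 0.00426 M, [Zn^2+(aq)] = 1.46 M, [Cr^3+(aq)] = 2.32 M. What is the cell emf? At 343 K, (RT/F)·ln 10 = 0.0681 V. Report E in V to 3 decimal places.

+0.522 V

The Cr³⁺/Cr²⁺ couple has the more positive E°, so it is the cathode; Zn²⁺/Zn is the anode.
E°cell = E°cat − E°an = −0.416 − (−0.757) = +0.341 V; n = 2.
The balanced reaction is 2 Cr^3+(aq) + Zn(s) → 2 Cr^2+(aq) + Zn^2+(aq), so Q = ([Cr^2+(aq)]^2·[Zn^2+(aq)]) / [Cr^3+(aq)]^2 = 4.92×10^−6 and log Q = −5.308.
Applying E = E° − (RT ln10/nF)·log Q gives +0.341 − (0.0681/2)(−5.308) = +0.522 V.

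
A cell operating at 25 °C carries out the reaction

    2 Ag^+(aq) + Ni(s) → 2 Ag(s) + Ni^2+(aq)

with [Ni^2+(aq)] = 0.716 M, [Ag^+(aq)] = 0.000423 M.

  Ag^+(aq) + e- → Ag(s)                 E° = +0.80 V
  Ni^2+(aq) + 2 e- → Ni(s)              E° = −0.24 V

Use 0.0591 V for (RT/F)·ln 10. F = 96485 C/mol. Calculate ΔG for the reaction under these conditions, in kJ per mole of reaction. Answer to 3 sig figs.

−163 kJ/mol

E°cell = +0.80 − (−0.24) = +1.04 V; the balanced reaction transfers n = 2 electrons.
The reaction quotient is [Ni^2+(aq)] / [Ag^+(aq)]^2 = 4×10^6; by Nernst, E = +1.04 − (0.0591/2)(6.602) = +0.8449 V.
Then ΔG = −nFE = −2 × 96485 × +0.8449 J/mol = −163 kJ/mol.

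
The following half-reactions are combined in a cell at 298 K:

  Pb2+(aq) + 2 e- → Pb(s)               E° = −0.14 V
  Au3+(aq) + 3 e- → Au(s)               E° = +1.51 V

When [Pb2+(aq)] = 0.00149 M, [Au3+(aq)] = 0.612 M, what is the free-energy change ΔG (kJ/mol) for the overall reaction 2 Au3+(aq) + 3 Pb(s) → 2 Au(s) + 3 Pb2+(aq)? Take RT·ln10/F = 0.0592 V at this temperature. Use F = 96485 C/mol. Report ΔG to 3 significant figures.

−1000 kJ/mol

The standard cell potential is +1.51 − (−0.14) = +1.65 V, with n = 6 electrons in the balanced equation.
Here Q = [Pb2+(aq)]^3 / [Au3+(aq)]^2 = 8.83×10^−9 (log Q = −8.054), giving E = +1.65 − (0.0592/6)·(−8.054) = +1.7295 V.
Then ΔG = −nFE = −6 × 96485 × +1.7295 J/mol = −1000 kJ/mol.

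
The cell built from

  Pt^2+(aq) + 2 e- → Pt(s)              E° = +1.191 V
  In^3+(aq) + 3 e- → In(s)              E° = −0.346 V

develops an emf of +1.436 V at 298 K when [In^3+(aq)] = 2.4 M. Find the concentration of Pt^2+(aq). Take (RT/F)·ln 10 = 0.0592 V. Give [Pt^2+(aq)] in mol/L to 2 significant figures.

0.00069 M

With Pt²⁺/Pt at the cathode and In³⁺/In at the anode, E°cell = +1.191 − (−0.346) = +1.537 V (n = 6).
Rearranging E = E° − (0.0592/n)·log Q gives log Q = 6(+1.537 − (+1.436))/0.0592 = 10.236.
The balanced reaction is 3 Pt^2+(aq) + 2 In(s) → 3 Pt(s) + 2 In^3+(aq), so Q = [In^3+(aq)]^2 / [Pt^2+(aq)]^3.
Isolating [Pt^2+(aq)] in Q = 10^{10.236} yields log [Pt^2+(aq)] = −3.159, i.e. 0.00069 M.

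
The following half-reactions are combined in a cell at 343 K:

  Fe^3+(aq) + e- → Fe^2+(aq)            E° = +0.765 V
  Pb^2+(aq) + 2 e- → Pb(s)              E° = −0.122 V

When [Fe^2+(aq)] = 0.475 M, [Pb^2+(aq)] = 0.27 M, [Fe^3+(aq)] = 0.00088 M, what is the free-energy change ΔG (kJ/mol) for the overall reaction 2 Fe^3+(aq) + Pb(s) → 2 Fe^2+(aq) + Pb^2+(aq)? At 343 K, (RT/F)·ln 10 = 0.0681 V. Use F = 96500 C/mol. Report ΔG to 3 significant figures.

−139 kJ/mol

The standard cell potential is +0.765 − (−0.122) = +0.887 V, with n = 2 electrons in the balanced equation.
Here Q = ([Fe^2+(aq)]^2·[Pb^2+(aq)]) / [Fe^3+(aq)]^2 = 7.87×10^4 (log Q = 4.896), giving E = +0.887 − (0.0681/2)·(4.896) = +0.7203 V.
ΔG = −nFE = −(2)(96500)(+0.7203) J/mol = −139 kJ/mol.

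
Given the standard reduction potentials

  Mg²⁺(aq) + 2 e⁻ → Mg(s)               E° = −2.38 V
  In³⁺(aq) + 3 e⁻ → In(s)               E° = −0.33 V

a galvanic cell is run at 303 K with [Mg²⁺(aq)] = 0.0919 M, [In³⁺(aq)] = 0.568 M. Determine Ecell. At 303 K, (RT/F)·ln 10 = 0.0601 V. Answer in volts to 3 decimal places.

The In³⁺/In couple has the more positive E°, so it is the cathode; Mg²⁺/Mg is the anode.
E°cell = E°cat − E°an = −0.33 − (−2.38) = +2.05 V; n = 6.
The balanced reaction is 2 In³⁺(aq) + 3 Mg(s) → 2 In(s) + 3 Mg²⁺(aq), so Q = [Mg²⁺(aq)]^3 / [In³⁺(aq)]^2 = 0.00241 and log Q = −2.619.
Applying E = E° − (RT ln10/nF)·log Q gives +2.05 − (0.0601/6)(−2.619) = +2.076 V.

+2.076 V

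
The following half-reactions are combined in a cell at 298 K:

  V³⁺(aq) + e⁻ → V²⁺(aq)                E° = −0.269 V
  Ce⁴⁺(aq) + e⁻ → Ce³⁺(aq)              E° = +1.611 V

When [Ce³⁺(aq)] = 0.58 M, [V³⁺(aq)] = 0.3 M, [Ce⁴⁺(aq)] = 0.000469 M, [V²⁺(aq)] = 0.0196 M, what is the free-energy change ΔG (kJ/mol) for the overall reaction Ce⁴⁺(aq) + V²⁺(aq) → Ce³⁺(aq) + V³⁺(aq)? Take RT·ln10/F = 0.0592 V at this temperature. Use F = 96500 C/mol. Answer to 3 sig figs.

−157 kJ/mol

E°cell = +1.611 − (−0.269) = +1.880 V; the balanced reaction transfers n = 1 electron.
Here Q = ([Ce³⁺(aq)]·[V³⁺(aq)]) / ([Ce⁴⁺(aq)]·[V²⁺(aq)]) = 1.89×10^4 (log Q = 4.277), giving E = +1.880 − (0.0592/1)·(4.277) = +1.6268 V.
ΔG = −nFE = −(1)(96500)(+1.6268) J/mol = −157 kJ/mol.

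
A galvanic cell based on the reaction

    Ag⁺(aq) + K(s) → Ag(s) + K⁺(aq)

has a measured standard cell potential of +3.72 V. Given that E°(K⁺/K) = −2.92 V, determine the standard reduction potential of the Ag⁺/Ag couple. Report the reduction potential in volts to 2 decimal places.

+0.80 V

In the reaction as written the Ag⁺/Ag couple is reduced (cathode) and K⁺/K is oxidized (anode), so E°cell = E°(Ag⁺/Ag) − E°(K⁺/K).
E°(Ag⁺/Ag) = E°cell + E°(anode) = +3.72 + (−2.92) = +0.80 V.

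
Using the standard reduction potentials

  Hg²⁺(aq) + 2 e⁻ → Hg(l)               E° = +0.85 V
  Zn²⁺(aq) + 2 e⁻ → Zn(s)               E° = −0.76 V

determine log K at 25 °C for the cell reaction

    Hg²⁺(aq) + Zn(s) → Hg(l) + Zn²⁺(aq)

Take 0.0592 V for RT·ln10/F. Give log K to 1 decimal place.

log K = 54.4

The Hg²⁺/Hg couple is reduced (cathode); E°cell = +0.85 − (−0.76) = +1.61 V with n = 2.
At equilibrium E = 0, so log K = nE°cell / 0.0592 = (2)(+1.61) / 0.0592 = 54.4.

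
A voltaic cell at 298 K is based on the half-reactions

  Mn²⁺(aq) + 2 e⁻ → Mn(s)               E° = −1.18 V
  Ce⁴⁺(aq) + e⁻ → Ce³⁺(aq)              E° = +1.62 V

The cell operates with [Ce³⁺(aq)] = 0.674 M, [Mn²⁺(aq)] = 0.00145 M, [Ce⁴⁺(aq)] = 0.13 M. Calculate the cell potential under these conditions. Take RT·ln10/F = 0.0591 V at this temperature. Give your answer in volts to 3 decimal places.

+2.842 V

The Ce⁴⁺/Ce³⁺ couple has the more positive E°, so it is the cathode; Mn²⁺/Mn is the anode.
The standard potential is +1.62 − (−1.18) = +2.80 V and the balanced reaction transfers n = 2 electrons.
Balancing gives 2 Ce⁴⁺(aq) + Mn(s) → 2 Ce³⁺(aq) + Mn²⁺(aq); hence Q = ([Ce³⁺(aq)]^2·[Mn²⁺(aq)]) / [Ce⁴⁺(aq)]^2 = 0.039 (log Q = −1.409).
Applying E = E° − (RT ln10/nF)·log Q gives +2.80 − (0.0591/2)(−1.409) = +2.842 V.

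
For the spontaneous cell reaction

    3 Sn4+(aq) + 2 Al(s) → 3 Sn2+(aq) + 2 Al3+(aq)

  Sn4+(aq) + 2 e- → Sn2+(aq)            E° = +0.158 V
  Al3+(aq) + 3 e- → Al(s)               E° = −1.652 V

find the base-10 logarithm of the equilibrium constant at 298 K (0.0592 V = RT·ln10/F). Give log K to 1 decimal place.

The Sn⁴⁺/Sn²⁺ couple is reduced (cathode); E°cell = +0.158 − (−1.652) = +1.810 V with n = 6.
At equilibrium E = 0, so log K = nE°cell / 0.0592 = (6)(+1.810) / 0.0592 = 183.4.

log K = 183.4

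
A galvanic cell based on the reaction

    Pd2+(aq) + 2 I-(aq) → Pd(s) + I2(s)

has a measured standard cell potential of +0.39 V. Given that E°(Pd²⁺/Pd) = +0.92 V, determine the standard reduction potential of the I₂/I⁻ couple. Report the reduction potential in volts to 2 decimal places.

+0.53 V

In the reaction as written the Pd²⁺/Pd couple is reduced (cathode) and I₂/I⁻ is oxidized (anode), so E°cell = E°(Pd²⁺/Pd) − E°(I₂/I⁻).
E°(I₂/I⁻) = E°(cathode) − E°cell = +0.92 − (+0.39) = +0.53 V.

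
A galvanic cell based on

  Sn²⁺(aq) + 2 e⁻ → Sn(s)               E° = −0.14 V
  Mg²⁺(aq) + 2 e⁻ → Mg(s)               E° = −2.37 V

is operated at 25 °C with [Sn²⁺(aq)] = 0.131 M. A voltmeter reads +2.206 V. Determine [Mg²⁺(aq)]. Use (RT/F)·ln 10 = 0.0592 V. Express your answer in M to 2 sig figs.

Sn²⁺/Sn is the cathode (higher E°); E°cell = −0.14 − (−2.37) = +2.23 V with n = 2.
Since E = E° − (0.0592/n)·log Q, log Q = n(E° − E)/0.0592 = 0.811.
For Sn²⁺(aq) + Mg(s) → Sn(s) + Mg²⁺(aq), the reaction quotient is Q = [Mg²⁺(aq)] / [Sn²⁺(aq)].
Substituting the known concentrations and solving, log [Mg²⁺(aq)] = −0.072 and [Mg²⁺(aq)] = 0.85 M.

0.85 M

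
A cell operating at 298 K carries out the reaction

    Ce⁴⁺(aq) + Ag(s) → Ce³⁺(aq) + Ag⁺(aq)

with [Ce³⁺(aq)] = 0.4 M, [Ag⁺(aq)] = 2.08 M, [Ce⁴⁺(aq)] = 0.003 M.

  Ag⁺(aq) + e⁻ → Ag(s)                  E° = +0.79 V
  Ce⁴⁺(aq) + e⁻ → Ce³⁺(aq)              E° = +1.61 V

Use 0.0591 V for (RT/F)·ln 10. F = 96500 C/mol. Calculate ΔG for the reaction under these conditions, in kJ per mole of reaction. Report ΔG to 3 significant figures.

The standard cell potential is +1.61 − (+0.79) = +0.82 V, with n = 1 electron in the balanced equation.
Here Q = ([Ce³⁺(aq)]·[Ag⁺(aq)]) / [Ce⁴⁺(aq)] = 277 (log Q = 2.443), giving E = +0.82 − (0.0591/1)·(2.443) = +0.6756 V.
Finally ΔG = −nFE = −(1)(96500 C/mol)(+0.6756 V) = −65.2 kJ/mol.

−65.2 kJ/mol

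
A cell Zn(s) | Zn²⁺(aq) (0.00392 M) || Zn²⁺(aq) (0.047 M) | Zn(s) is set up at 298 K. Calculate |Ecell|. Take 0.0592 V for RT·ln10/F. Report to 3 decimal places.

For a concentration cell E°cell = 0, since both electrodes use the same couple.
The compartment with the higher Zn²⁺(aq) concentration (0.047 M) acts as the cathode; ions are reduced there and produced at the dilute (0.00392 M) anode.
With n = 2, Ecell = −(0.0592/2)·log([dilute]/[conc]) = −(0.0592/2)·log(0.00392/0.047) = +0.032 V.

0.032 V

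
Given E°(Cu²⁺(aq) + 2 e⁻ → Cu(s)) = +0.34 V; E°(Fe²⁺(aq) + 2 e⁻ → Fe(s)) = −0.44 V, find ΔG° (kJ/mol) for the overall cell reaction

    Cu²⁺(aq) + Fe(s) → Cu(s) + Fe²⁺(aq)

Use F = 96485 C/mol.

−151 kJ/mol

In the reaction as written Cu²⁺(aq) is reduced, so the Cu²⁺/Cu couple is the cathode and Fe²⁺/Fe is the anode.
E°cell = +0.34 − (−0.44) = +0.78 V; balancing electrons gives n = 2.
ΔG° = −nFE°cell = −(2)(96485)(+0.78) J/mol = −151 kJ/mol.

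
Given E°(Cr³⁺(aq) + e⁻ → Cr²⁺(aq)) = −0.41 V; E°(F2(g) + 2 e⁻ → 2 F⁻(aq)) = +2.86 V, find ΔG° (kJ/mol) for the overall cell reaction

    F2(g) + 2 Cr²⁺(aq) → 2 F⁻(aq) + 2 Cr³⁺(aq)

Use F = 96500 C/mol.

−631 kJ/mol

In the reaction as written F2(g) is reduced, so the F₂/F⁻ couple is the cathode and Cr³⁺/Cr²⁺ is the anode.
E°cell = +2.86 − (−0.41) = +3.27 V; balancing electrons gives n = 2.
ΔG° = −nFE°cell = −(2)(96500)(+3.27) J/mol = −631 kJ/mol.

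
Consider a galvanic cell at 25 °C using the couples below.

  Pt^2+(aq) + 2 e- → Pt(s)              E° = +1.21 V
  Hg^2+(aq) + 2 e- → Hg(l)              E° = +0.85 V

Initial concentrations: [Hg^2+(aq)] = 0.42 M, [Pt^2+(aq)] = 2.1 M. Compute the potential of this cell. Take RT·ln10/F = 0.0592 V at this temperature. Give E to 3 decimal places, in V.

+0.381 V

Since E°(Pt²⁺/Pt) > E°(Hg²⁺/Hg), Pt²⁺/Pt serves as the cathode.
The standard potential is +1.21 − (+0.85) = +0.36 V and the balanced reaction transfers n = 2 electrons.
For the overall reaction Pt^2+(aq) + Hg(l) → Pt(s) + Hg^2+(aq), Q = [Hg^2+(aq)] / [Pt^2+(aq)] = 0.2, giving log Q = −0.699.
Applying E = E° − (RT ln10/nF)·log Q gives +0.36 − (0.0592/2)(−0.699) = +0.381 V.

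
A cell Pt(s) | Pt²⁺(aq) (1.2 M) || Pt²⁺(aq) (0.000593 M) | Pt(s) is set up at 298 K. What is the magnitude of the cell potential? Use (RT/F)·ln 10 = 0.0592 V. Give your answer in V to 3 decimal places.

0.098 V

For a concentration cell E°cell = 0, since both electrodes use the same couple.
The compartment with the higher Pt²⁺(aq) concentration (1.2 M) acts as the cathode; ions are reduced there and produced at the dilute (0.000593 M) anode.
With n = 2, Ecell = −(0.0592/2)·log([dilute]/[conc]) = −(0.0592/2)·log(0.000593/1.2) = +0.098 V.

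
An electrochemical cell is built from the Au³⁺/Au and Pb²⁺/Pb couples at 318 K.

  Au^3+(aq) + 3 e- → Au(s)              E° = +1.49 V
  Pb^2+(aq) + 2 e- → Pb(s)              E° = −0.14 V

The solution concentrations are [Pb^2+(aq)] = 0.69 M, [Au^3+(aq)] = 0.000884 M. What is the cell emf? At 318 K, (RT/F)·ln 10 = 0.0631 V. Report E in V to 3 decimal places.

Since E°(Au³⁺/Au) > E°(Pb²⁺/Pb), Au³⁺/Au serves as the cathode.
The standard potential is +1.49 − (−0.14) = +1.63 V and the balanced reaction transfers n = 6 electrons.
The balanced reaction is 2 Au^3+(aq) + 3 Pb(s) → 2 Au(s) + 3 Pb^2+(aq), so Q = [Pb^2+(aq)]^3 / [Au^3+(aq)]^2 = 4.2×10^5 and log Q = 5.624.
Applying E = E° − (RT ln10/nF)·log Q gives +1.63 − (0.0631/6)(5.624) = +1.571 V.

+1.571 V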